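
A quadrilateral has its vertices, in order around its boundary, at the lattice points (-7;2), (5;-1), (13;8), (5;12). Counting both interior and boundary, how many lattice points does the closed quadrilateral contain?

Using the shoelace formula, 2A = |((-7)·(-1) − 5·2) + (5·8 − 13·(-1)) + (13·12 − 5·8) + (5·2 − (-7)·12)| = 260, so the area is 130.
Summing gcd(|Δx|,|Δy|) over the edges gives the boundary count: gcd(12,3) + gcd(8,9) + gcd(8,4) + gcd(12,10) = 3+1+4+2 = 10.
Pick's theorem gives I = A − B/2 + 1 = 130 − 10/2 + 1 = 126, so the closed region contains I + B = 126 + 10 = 136 lattice points.

136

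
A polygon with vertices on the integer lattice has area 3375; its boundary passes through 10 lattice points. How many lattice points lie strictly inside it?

Pick's theorem A = I + B/2 − 1 rearranges to I = A − B/2 + 1 = 3375 − 10/2 + 1 = 3371.

3371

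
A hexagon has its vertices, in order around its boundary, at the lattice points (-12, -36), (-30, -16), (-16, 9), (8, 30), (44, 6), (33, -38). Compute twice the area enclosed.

6752

Using the shoelace formula, 2A = |[(-12)·(-16) − (-30)·(-36)] + [(-30)·9 − (-16)·(-16)] + [(-16)·30 − 8·9] + [8·6 − 44·30] + [44·(-38) − 33·6] + [33·(-36) − (-12)·(-38)]| = 6752, so the area is 3376.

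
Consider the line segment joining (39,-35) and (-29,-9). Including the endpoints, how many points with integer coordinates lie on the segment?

3

The number of lattice points on a segment between lattice points is gcd(|Δx|,|Δy|) + 1 = gcd(68,26) + 1 = 2 + 1 = 3.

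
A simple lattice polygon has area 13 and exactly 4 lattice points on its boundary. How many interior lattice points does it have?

From Pick's theorem, I = A − B/2 + 1 = 13 − 4/2 + 1 = 12.

12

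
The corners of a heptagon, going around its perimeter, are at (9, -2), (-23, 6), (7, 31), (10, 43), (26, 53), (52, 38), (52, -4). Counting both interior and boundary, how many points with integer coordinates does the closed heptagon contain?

The shoelace formula gives twice the area as |[9·6 − (-23)·(-2)] + [(-23)·31 − 7·6] + [7·43 − 10·31] + [10·53 − 26·43] + [26·38 − 52·53] + [52·(-4) − 52·38] + [52·(-2) − 9·(-4)]| = 5364, so the area is 2682.
The number of boundary lattice points is Σ gcd(|Δx|,|Δy|) = gcd(32,8) + gcd(30,25) + gcd(3,12) + gcd(16,10) + gcd(26,15) + gcd(0,42) + gcd(43,2) = 8+5+3+2+1+42+1 = 62.
Pick's theorem gives I = A − B/2 + 1 = 2682 − 62/2 + 1 = 2652, so the closed region contains I + B = 2652 + 62 = 2714 lattice points.

2714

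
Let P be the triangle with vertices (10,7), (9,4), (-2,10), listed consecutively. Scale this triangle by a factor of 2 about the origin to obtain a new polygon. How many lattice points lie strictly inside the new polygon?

Using the shoelace formula, 2A = |[10·4 − 9·7] + [9·10 − (-2)·4] + [(-2)·7 − 10·10]| = 39, so the area is 19.5.
Summing gcd(|Δx|,|Δy|) over the edges gives the boundary count: gcd(1,3) + gcd(11,6) + gcd(12,3) = 1+1+3 = 5.
Scaling by 2 multiplies the area by 2² = 4 (so the new area is 78) and multiplies the boundary lattice-point count by 2, giving 10.
By Pick's theorem, the interior count of the dilated polygon is 78 − 10/2 + 1 = 74.

74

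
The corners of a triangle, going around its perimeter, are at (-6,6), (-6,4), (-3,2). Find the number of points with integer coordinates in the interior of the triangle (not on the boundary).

2

The shoelace formula gives twice the area as |((-6)·4 − (-6)·6) + ((-6)·2 − (-3)·4) + ((-3)·6 − (-6)·2)| = 6, so the area is 3.
Along each edge there are gcd(|Δx|,|Δy|)+1 lattice points, so counting each shared vertex once the boundary has gcd(0,2) + gcd(3,2) + gcd(3,4) = 2+1+1 = 4.
Pick's theorem gives I = A − B/2 + 1 = 3 − 4/2 + 1 = 2.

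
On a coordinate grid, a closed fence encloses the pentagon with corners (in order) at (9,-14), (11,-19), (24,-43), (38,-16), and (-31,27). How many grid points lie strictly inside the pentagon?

The shoelace formula gives twice the area as |(9·(-19) − 11·(-14)) + (11·(-43) − 24·(-19)) + (24·(-16) − 38·(-43)) + (38·27 − (-31)·(-16)) + ((-31)·(-14) − 9·27)| = 1937, so the area is 968.5.
The number of boundary lattice points is Σ gcd(|Δx|,|Δy|) = gcd(2,5) + gcd(13,24) + gcd(14,27) + gcd(69,43) + gcd(40,41) = 1+1+1+1+1 = 5.
By Pick's theorem A = I + B/2 − 1, so I = 968.5 − 5/2 + 1 = 967.

967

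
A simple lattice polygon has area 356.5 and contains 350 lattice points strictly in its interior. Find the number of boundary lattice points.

Pick's theorem gives A = I + B/2 − 1, so B = 2(A − I + 1) = 2(356.5 − 350 + 1) = 15.

15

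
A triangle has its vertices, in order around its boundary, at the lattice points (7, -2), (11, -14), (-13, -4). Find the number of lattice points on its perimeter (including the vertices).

Summing gcd(|Δx|,|Δy|) over the edges gives the boundary count: gcd(4,12) + gcd(24,10) + gcd(20,2) = 4+2+2 = 8.

8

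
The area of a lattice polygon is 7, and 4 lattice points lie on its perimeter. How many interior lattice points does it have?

Pick's theorem A = I + B/2 − 1 rearranges to I = A − B/2 + 1 = 7 − 4/2 + 1 = 6.

6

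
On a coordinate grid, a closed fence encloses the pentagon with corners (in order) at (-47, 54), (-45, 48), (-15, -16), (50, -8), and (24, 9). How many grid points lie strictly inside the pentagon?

Using the shoelace formula, 2A = |[(-47)·48 − (-45)·54] + [(-45)·(-16) − (-15)·48] + [(-15)·(-8) − 50·(-16)] + [50·9 − 24·(-8)] + [24·54 − (-47)·9]| = 4895, so the area is 4895/2.
Along each edge there are gcd(|Δx|,|Δy|)+1 lattice points, so counting each shared vertex once the boundary has gcd(2,6) + gcd(30,64) + gcd(65,8) + gcd(26,17) + gcd(71,45) = 2+2+1+1+1 = 7.
Pick's theorem gives I = A − B/2 + 1 = 4895/2 − 7/2 + 1 = 2445.

2445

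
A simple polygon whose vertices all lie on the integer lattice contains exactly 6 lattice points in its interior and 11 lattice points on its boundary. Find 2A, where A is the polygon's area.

21

Pick's theorem states A = I + B/2 − 1, so A = 6 + 11/2 − 1 = 21/2.
Hence 2A = 21.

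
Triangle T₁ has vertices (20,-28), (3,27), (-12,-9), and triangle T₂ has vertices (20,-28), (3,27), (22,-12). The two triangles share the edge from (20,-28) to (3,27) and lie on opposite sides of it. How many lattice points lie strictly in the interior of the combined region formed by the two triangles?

907

The union is the simple quadrilateral with vertices (20,-28), (-12,-9), (3,27), (22,-12) in order.
By the shoelace formula, twice the signed area is |[20·(-9) − (-12)·(-28)] + [(-12)·27 − 3·(-9)] + [3·(-12) − 22·27] + [22·(-28) − 20·(-12)]| = 1819, so the area is 1819/2.
The number of boundary lattice points is Σ gcd(|Δx|,|Δy|) = gcd(32,19) + gcd(15,36) + gcd(19,39) + gcd(2,16) = 1+3+1+2 = 7.
By Pick's theorem I = A − B/2 + 1 = 1819/2 − 7/2 + 1 = 907.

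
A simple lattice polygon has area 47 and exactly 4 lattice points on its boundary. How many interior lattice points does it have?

46

From Pick's theorem, I = A − B/2 + 1 = 47 − 4/2 + 1 = 46.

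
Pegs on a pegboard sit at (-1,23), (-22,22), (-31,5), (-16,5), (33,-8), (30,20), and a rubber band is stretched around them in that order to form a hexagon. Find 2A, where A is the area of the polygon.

2554

By the shoelace formula, twice the signed area is |[(-1)·22 − (-22)·23] + [(-22)·5 − (-31)·22] + [(-31)·5 − (-16)·5] + [(-16)·(-8) − 33·5] + [33·20 − 30·(-8)] + [30·23 − (-1)·20]| = 2554, so the area is 1277.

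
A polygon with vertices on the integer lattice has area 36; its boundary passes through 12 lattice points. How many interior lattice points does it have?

31

From Pick's theorem, I = A − B/2 + 1 = 36 − 12/2 + 1 = 31.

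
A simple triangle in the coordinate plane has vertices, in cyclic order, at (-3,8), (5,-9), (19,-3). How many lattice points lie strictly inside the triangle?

The shoelace formula gives twice the area as |((-3)·(-9) − 5·8) + (5·(-3) − 19·(-9)) + (19·8 − (-3)·(-3))| = 286, so the area is 143.
Along each edge there are gcd(|Δx|,|Δy|)+1 lattice points, so counting each shared vertex once the boundary has gcd(8,17) + gcd(14,6) + gcd(22,11) = 1+2+11 = 14.
Pick's theorem gives I = A − B/2 + 1 = 143 − 14/2 + 1 = 137.

137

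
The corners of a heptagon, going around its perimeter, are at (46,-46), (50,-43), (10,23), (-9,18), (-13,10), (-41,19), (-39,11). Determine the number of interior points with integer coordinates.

2082

The shoelace formula gives twice the area as |(46·(-43) − 50·(-46)) + (50·23 − 10·(-43)) + (10·18 − (-9)·23) + ((-9)·10 − (-13)·18) + ((-13)·19 − (-41)·10) + ((-41)·11 − (-39)·19) + ((-39)·(-46) − 46·11)| = 4174, so the area is 2087.
Along each edge there are gcd(|Δx|,|Δy|)+1 lattice points, so counting each shared vertex once the boundary has gcd(4,3) + gcd(40,66) + gcd(19,5) + gcd(4,8) + gcd(28,9) + gcd(2,8) + gcd(85,57) = 1+2+1+4+1+2+1 = 12.
By Pick's theorem A = I + B/2 − 1, so I = 2087 − 12/2 + 1 = 2082.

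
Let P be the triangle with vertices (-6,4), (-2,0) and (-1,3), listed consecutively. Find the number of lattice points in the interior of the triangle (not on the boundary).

6

By the shoelace formula, twice the signed area is |((-6)·0 − (-2)·4) + ((-2)·3 − (-1)·0) + ((-1)·4 − (-6)·3)| = 16, so the area is 8.
Along each edge there are gcd(|Δx|,|Δy|)+1 lattice points, so counting each shared vertex once the boundary has gcd(4,4) + gcd(1,3) + gcd(5,1) = 4+1+1 = 6.
By Pick's theorem A = I + B/2 − 1, so I = 8 − 6/2 + 1 = 6.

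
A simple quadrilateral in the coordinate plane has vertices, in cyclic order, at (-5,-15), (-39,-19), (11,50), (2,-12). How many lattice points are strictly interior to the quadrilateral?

Using the shoelace formula, 2A = |[(-5)·(-19) − (-39)·(-15)] + [(-39)·50 − 11·(-19)] + [11·(-12) − 2·50] + [2·(-15) − (-5)·(-12)]| = 2553, so the area is 1276.5.
Summing gcd(|Δx|,|Δy|) over the edges gives the boundary count: gcd(34,4) + gcd(50,69) + gcd(9,62) + gcd(7,3) = 2+1+1+1 = 5.
By Pick's theorem A = I + B/2 − 1, so I = 1276.5 − 5/2 + 1 = 1275.

1275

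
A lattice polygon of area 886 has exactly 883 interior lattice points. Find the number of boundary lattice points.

8

Pick's theorem gives A = I + B/2 − 1, so B = 2(A − I + 1) = 2(886 − 883 + 1) = 8.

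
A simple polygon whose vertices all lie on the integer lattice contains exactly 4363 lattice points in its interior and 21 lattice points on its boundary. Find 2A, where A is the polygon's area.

8745

By Pick's theorem, A = I + B/2 − 1 = 4363 + 21/2 − 1 = 8745/2.
Hence 2A = 8745.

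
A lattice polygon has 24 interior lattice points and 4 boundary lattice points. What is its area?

25

By Pick's theorem, A = I + B/2 − 1 = 24 + 4/2 − 1 = 25.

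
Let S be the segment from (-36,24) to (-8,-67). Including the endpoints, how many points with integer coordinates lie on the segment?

8

The number of lattice points on a segment between lattice points is gcd(|Δx|,|Δy|) + 1 = gcd(28,91) + 1 = 7 + 1 = 8.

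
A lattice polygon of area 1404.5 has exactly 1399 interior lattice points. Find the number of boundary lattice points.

Pick's theorem gives A = I + B/2 − 1, so B = 2(A − I + 1) = 2(1404.5 − 1399 + 1) = 13.

13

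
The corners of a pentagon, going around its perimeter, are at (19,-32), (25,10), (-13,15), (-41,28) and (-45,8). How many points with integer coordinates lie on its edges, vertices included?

The number of boundary lattice points is Σ gcd(|Δx|,|Δy|) = gcd(6,42) + gcd(38,5) + gcd(28,13) + gcd(4,20) + gcd(64,40) = 6+1+1+4+8 = 20.

20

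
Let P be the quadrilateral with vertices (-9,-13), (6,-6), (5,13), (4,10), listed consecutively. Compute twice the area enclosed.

Using the shoelace formula, 2A = |[(-9)·(-6) − 6·(-13)] + [6·13 − 5·(-6)] + [5·10 − 4·13] + [4·(-13) − (-9)·10]| = 276, so the area is 138.

276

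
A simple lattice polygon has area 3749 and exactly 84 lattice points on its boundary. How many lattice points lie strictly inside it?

3708

From Pick's theorem, I = A − B/2 + 1 = 3749 − 84/2 + 1 = 3708.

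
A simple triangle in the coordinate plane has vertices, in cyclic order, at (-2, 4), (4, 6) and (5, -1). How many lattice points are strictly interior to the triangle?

Using the shoelace formula, 2A = |[(-2)·6 − 4·4] + [4·(-1) − 5·6] + [5·4 − (-2)·(-1)]| = 44, so the area is 22.
Along each edge there are gcd(|Δx|,|Δy|)+1 lattice points, so counting each shared vertex once the boundary has gcd(6,2) + gcd(1,7) + gcd(7,5) = 2+1+1 = 4.
By Pick's theorem A = I + B/2 − 1, so I = 22 − 4/2 + 1 = 21.

21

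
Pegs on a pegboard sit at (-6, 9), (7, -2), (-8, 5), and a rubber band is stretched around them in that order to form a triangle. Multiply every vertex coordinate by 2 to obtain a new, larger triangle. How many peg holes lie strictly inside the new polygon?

By the shoelace formula, twice the signed area is |[(-6)·(-2) − 7·9] + [7·5 − (-8)·(-2)] + [(-8)·9 − (-6)·5]| = 74, so the area is 37.
Summing gcd(|Δx|,|Δy|) over the edges gives the boundary count: gcd(13,11) + gcd(15,7) + gcd(2,4) = 1+1+2 = 4.
Scaling by 2 multiplies the area by 2² = 4 (so the new area is 148) and multiplies the boundary lattice-point count by 2, giving 8.
By Pick's theorem, the interior count of the dilated polygon is 148 − 8/2 + 1 = 145.

145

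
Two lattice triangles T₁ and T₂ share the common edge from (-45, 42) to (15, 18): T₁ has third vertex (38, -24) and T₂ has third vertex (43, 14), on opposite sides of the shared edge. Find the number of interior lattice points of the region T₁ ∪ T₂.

1196

The union is the simple quadrilateral with vertices (-45, 42), (38, -24), (15, 18), (43, 14) in order.
By the shoelace formula, twice the signed area is |((-45)·(-24) − 38·42) + (38·18 − 15·(-24)) + (15·14 − 43·18) + (43·42 − (-45)·14)| = 2400, so the area is 1200.
Along each edge there are gcd(|Δx|,|Δy|)+1 lattice points, so counting each shared vertex once the boundary has gcd(83,66) + gcd(23,42) + gcd(28,4) + gcd(88,28) = 1+1+4+4 = 10.
By Pick's theorem I = A − B/2 + 1 = 1200 − 10/2 + 1 = 1196.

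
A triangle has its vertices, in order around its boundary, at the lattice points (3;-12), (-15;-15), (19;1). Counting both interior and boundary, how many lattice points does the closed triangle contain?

97

The shoelace formula gives twice the area as |(3·(-15) − (-15)·(-12)) + ((-15)·1 − 19·(-15)) + (19·(-12) − 3·1)| = 186, so the area is 93.
Summing gcd(|Δx|,|Δy|) over the edges gives the boundary count: gcd(18,3) + gcd(34,16) + gcd(16,13) = 3+2+1 = 6.
Pick's theorem gives I = A − B/2 + 1 = 93 − 6/2 + 1 = 91, so the closed region contains I + B = 91 + 6 = 97 lattice points.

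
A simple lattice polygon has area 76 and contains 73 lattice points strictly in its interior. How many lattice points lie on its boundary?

Pick's theorem gives A = I + B/2 − 1, so B = 2(A − I + 1) = 2(76 − 73 + 1) = 8.

8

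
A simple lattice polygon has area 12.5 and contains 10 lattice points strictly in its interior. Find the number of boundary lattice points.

7

Pick's theorem gives A = I + B/2 − 1, so B = 2(A − I + 1) = 2(12.5 − 10 + 1) = 7.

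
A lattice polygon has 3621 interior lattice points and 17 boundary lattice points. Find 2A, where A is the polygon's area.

7257

Pick's theorem states A = I + B/2 − 1, so A = 3621 + 17/2 − 1 = 7257/2.
Hence 2A = 7257.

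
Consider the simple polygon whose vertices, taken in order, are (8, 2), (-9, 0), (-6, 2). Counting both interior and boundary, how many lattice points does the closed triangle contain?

23

The shoelace formula gives twice the area as |[8·0 − (-9)·2] + [(-9)·2 − (-6)·0] + [(-6)·2 − 8·2]| = 28, so the area is 14.
Summing gcd(|Δx|,|Δy|) over the edges gives the boundary count: gcd(17,2) + gcd(3,2) + gcd(14,0) = 1+1+14 = 16.
Pick's theorem gives I = A − B/2 + 1 = 14 − 16/2 + 1 = 7, so the closed region contains I + B = 7 + 16 = 23 lattice points.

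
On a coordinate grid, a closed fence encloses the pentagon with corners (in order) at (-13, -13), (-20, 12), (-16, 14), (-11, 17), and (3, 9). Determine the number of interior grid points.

344

Using the shoelace formula, 2A = |[(-13)·12 − (-20)·(-13)] + [(-20)·14 − (-16)·12] + [(-16)·17 − (-11)·14] + [(-11)·9 − 3·17] + [3·(-13) − (-13)·9]| = 694, so the area is 347.
Summing gcd(|Δx|,|Δy|) over the edges gives the boundary count: gcd(7,25) + gcd(4,2) + gcd(5,3) + gcd(14,8) + gcd(16,22) = 1+2+1+2+2 = 8.
Pick's theorem gives I = A − B/2 + 1 = 347 − 8/2 + 1 = 344.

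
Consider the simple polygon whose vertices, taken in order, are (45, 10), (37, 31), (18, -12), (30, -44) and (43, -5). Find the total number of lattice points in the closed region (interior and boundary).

Using the shoelace formula, 2A = |[45·31 − 37·10] + [37·(-12) − 18·31] + [18·(-44) − 30·(-12)] + [30·(-5) − 43·(-44)] + [43·10 − 45·(-5)]| = 1988, so the area is 994.
The number of boundary lattice points is Σ gcd(|Δx|,|Δy|) = gcd(8,21) + gcd(19,43) + gcd(12,32) + gcd(13,39) + gcd(2,15) = 1+1+4+13+1 = 20.
Pick's theorem gives I = A − B/2 + 1 = 994 − 20/2 + 1 = 985, so the closed region contains I + B = 985 + 20 = 1005 lattice points.

1005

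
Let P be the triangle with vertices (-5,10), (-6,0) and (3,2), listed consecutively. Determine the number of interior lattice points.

By the shoelace formula, twice the signed area is |[(-5)·0 − (-6)·10] + [(-6)·2 − 3·0] + [3·10 − (-5)·2]| = 88, so the area is 44.
The number of boundary lattice points is Σ gcd(|Δx|,|Δy|) = gcd(1,10) + gcd(9,2) + gcd(8,8) = 1+1+8 = 10.
By Pick's theorem A = I + B/2 − 1, so I = 44 − 10/2 + 1 = 40.

40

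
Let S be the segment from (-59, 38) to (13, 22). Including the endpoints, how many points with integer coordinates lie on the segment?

9

The number of lattice points on a segment between lattice points is gcd(|Δx|,|Δy|) + 1 = gcd(72,16) + 1 = 8 + 1 = 9.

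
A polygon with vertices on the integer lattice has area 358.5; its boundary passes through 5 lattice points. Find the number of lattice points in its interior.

357

Pick's theorem A = I + B/2 − 1 rearranges to I = A − B/2 + 1 = 358.5 − 5/2 + 1 = 357.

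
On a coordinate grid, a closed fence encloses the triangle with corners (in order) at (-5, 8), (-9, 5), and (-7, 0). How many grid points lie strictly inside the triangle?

12

The shoelace formula gives twice the area as |[(-5)·5 − (-9)·8] + [(-9)·0 − (-7)·5] + [(-7)·8 − (-5)·0]| = 26, so the area is 13.
Along each edge there are gcd(|Δx|,|Δy|)+1 lattice points, so counting each shared vertex once the boundary has gcd(4,3) + gcd(2,5) + gcd(2,8) = 1+1+2 = 4.
By Pick's theorem A = I + B/2 − 1, so I = 13 − 4/2 + 1 = 12.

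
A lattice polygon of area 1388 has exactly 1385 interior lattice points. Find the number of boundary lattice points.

8

Pick's theorem gives A = I + B/2 − 1, so B = 2(A − I + 1) = 2(1388 − 1385 + 1) = 8.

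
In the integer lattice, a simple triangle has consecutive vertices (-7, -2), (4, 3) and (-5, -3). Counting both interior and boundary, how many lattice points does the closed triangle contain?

The shoelace formula gives twice the area as |[(-7)·3 − 4·(-2)] + [4·(-3) − (-5)·3] + [(-5)·(-2) − (-7)·(-3)]| = 21, so the area is 10.5.
The number of boundary lattice points is Σ gcd(|Δx|,|Δy|) = gcd(11,5) + gcd(9,6) + gcd(2,1) = 1+3+1 = 5.
Pick's theorem gives I = A − B/2 + 1 = 10.5 − 5/2 + 1 = 9, so the closed region contains I + B = 9 + 5 = 14 lattice points.

14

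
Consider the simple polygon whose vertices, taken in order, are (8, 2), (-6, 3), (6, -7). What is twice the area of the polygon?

128

The shoelace formula gives twice the area as |(8·3 − (-6)·2) + ((-6)·(-7) − 6·3) + (6·2 − 8·(-7))| = 128, so the area is 64.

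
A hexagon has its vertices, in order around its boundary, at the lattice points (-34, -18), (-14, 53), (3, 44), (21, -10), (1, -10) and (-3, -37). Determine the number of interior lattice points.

2607

By the shoelace formula, twice the signed area is |[(-34)·53 − (-14)·(-18)] + [(-14)·44 − 3·53] + [3·(-10) − 21·44] + [21·(-10) − 1·(-10)] + [1·(-37) − (-3)·(-10)] + [(-3)·(-18) − (-34)·(-37)]| = 5254, so the area is 2627.
Along each edge there are gcd(|Δx|,|Δy|)+1 lattice points, so counting each shared vertex once the boundary has gcd(20,71) + gcd(17,9) + gcd(18,54) + gcd(20,0) + gcd(4,27) + gcd(31,19) = 1+1+18+20+1+1 = 42.
Pick's theorem gives I = A − B/2 + 1 = 2627 − 42/2 + 1 = 2607.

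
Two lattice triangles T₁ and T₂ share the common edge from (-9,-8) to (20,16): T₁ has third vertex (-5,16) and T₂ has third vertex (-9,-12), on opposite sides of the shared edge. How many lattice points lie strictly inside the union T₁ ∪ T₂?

342

The union is the simple quadrilateral with vertices (-9,-8), (-5,16), (20,16), (-9,-12) in order.
By the shoelace formula, twice the signed area is |((-9)·16 − (-5)·(-8)) + ((-5)·16 − 20·16) + (20·(-12) − (-9)·16) + ((-9)·(-8) − (-9)·(-12))| = 716, so the area is 358.
The number of boundary lattice points is Σ gcd(|Δx|,|Δy|) = gcd(4,24) + gcd(25,0) + gcd(29,28) + gcd(0,4) = 4+25+1+4 = 34.
By Pick's theorem I = A − B/2 + 1 = 358 − 34/2 + 1 = 342.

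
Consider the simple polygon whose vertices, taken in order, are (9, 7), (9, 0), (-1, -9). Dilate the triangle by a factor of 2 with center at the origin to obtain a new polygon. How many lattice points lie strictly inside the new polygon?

Using the shoelace formula, 2A = |(9·0 − 9·7) + (9·(-9) − (-1)·0) + ((-1)·7 − 9·(-9))| = 70, so the area is 35.
The number of boundary lattice points is Σ gcd(|Δx|,|Δy|) = gcd(0,7) + gcd(10,9) + gcd(10,16) = 7+1+2 = 10.
Scaling by 2 multiplies the area by 2² = 4 (so the new area is 140) and multiplies the boundary lattice-point count by 2, giving 20.
By Pick's theorem, the interior count of the dilated polygon is 140 − 20/2 + 1 = 131.

131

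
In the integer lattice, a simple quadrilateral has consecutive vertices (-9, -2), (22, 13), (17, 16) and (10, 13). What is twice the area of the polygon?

216

The shoelace formula gives twice the area as |[(-9)·13 − 22·(-2)] + [22·16 − 17·13] + [17·13 − 10·16] + [10·(-2) − (-9)·13]| = 216, so the area is 108.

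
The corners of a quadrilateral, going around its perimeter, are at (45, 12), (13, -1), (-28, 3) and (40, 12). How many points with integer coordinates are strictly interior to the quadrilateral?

The shoelace formula gives twice the area as |(45·(-1) − 13·12) + (13·3 − (-28)·(-1)) + ((-28)·12 − 40·3) + (40·12 − 45·12)| = 706, so the area is 353.
Along each edge there are gcd(|Δx|,|Δy|)+1 lattice points, so counting each shared vertex once the boundary has gcd(32,13) + gcd(41,4) + gcd(68,9) + gcd(5,0) = 1+1+1+5 = 8.
By Pick's theorem A = I + B/2 − 1, so I = 353 − 8/2 + 1 = 350.

350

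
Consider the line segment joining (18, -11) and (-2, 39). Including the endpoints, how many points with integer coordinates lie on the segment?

The number of lattice points on a segment between lattice points is gcd(|Δx|,|Δy|) + 1 = gcd(20,50) + 1 = 10 + 1 = 11.

11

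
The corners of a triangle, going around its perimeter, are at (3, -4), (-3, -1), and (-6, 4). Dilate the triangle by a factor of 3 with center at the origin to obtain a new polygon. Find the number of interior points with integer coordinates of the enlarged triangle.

88

Using the shoelace formula, 2A = |[3·(-1) − (-3)·(-4)] + [(-3)·4 − (-6)·(-1)] + [(-6)·(-4) − 3·4]| = 21, so the area is 21/2.
Along each edge there are gcd(|Δx|,|Δy|)+1 lattice points, so counting each shared vertex once the boundary has gcd(6,3) + gcd(3,5) + gcd(9,8) = 3+1+1 = 5.
Scaling by 3 multiplies the area by 3² = 9 (so the new area is 94.5) and multiplies the boundary lattice-point count by 3, giving 15.
By Pick's theorem, the interior count of the dilated polygon is 94.5 − 15/2 + 1 = 88.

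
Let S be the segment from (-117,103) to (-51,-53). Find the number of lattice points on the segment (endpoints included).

The number of lattice points on a segment between lattice points is gcd(|Δx|,|Δy|) + 1 = gcd(66,156) + 1 = 6 + 1 = 7.

7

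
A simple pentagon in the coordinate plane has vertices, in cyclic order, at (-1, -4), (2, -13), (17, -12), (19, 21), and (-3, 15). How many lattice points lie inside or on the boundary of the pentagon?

The shoelace formula gives twice the area as |[(-1)·(-13) − 2·(-4)] + [2·(-12) − 17·(-13)] + [17·21 − 19·(-12)] + [19·15 − (-3)·21] + [(-3)·(-4) − (-1)·15]| = 1178, so the area is 589.
Summing gcd(|Δx|,|Δy|) over the edges gives the boundary count: gcd(3,9) + gcd(15,1) + gcd(2,33) + gcd(22,6) + gcd(2,19) = 3+1+1+2+1 = 8.
Pick's theorem gives I = A − B/2 + 1 = 589 − 8/2 + 1 = 586, so the closed region contains I + B = 586 + 8 = 594 lattice points.

594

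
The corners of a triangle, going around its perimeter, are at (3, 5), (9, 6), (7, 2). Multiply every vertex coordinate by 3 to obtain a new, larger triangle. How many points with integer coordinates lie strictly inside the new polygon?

94

Using the shoelace formula, 2A = |[3·6 − 9·5] + [9·2 − 7·6] + [7·5 − 3·2]| = 22, so the area is 11.
Summing gcd(|Δx|,|Δy|) over the edges gives the boundary count: gcd(6,1) + gcd(2,4) + gcd(4,3) = 1+2+1 = 4.
Scaling by 3 multiplies the area by 3² = 9 (so the new area is 99) and multiplies the boundary lattice-point count by 3, giving 12.
By Pick's theorem, the interior count of the dilated polygon is 99 − 12/2 + 1 = 94.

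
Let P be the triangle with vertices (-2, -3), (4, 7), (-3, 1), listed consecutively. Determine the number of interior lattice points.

16

The shoelace formula gives twice the area as |[(-2)·7 − 4·(-3)] + [4·1 − (-3)·7] + [(-3)·(-3) − (-2)·1]| = 34, so the area is 17.
The number of boundary lattice points is Σ gcd(|Δx|,|Δy|) = gcd(6,10) + gcd(7,6) + gcd(1,4) = 2+1+1 = 4.
Pick's theorem gives I = A − B/2 + 1 = 17 − 4/2 + 1 = 16.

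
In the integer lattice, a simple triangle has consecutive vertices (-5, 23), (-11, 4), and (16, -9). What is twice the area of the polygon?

591

By the shoelace formula, twice the signed area is |[(-5)·4 − (-11)·23] + [(-11)·(-9) − 16·4] + [16·23 − (-5)·(-9)]| = 591, so the area is 591/2.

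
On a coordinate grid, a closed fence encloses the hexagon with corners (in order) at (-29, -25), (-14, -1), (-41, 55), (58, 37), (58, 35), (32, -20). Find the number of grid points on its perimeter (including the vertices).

17

Along each edge there are gcd(|Δx|,|Δy|)+1 lattice points, so counting each shared vertex once the boundary has gcd(15,24) + gcd(27,56) + gcd(99,18) + gcd(0,2) + gcd(26,55) + gcd(61,5) = 3+1+9+2+1+1 = 17.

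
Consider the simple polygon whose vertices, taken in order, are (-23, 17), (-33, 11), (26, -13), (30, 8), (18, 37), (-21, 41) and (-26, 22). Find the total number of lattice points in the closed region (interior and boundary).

By the shoelace formula, twice the signed area is |[(-23)·11 − (-33)·17] + [(-33)·(-13) − 26·11] + [26·8 − 30·(-13)] + [30·37 − 18·8] + [18·41 − (-21)·37] + [(-21)·22 − (-26)·41] + [(-26)·17 − (-23)·22]| = 4198, so the area is 2099.
Summing gcd(|Δx|,|Δy|) over the edges gives the boundary count: gcd(10,6) + gcd(59,24) + gcd(4,21) + gcd(12,29) + gcd(39,4) + gcd(5,19) + gcd(3,5) = 2+1+1+1+1+1+1 = 8.
Pick's theorem gives I = A − B/2 + 1 = 2099 − 8/2 + 1 = 2096, so the closed region contains I + B = 2096 + 8 = 2104 lattice points.

2104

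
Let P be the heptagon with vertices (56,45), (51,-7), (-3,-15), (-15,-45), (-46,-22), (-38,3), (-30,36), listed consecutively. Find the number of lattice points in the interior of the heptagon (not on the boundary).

5455

Using the shoelace formula, 2A = |[56·(-7) − 51·45] + [51·(-15) − (-3)·(-7)] + [(-3)·(-45) − (-15)·(-15)] + [(-15)·(-22) − (-46)·(-45)] + [(-46)·3 − (-38)·(-22)] + [(-38)·36 − (-30)·3] + [(-30)·45 − 56·36]| = 10921, so the area is 5460.5.
The number of boundary lattice points is Σ gcd(|Δx|,|Δy|) = gcd(5,52) + gcd(54,8) + gcd(12,30) + gcd(31,23) + gcd(8,25) + gcd(8,33) + gcd(86,9) = 1+2+6+1+1+1+1 = 13.
By Pick's theorem A = I + B/2 − 1, so I = 5460.5 − 13/2 + 1 = 5455.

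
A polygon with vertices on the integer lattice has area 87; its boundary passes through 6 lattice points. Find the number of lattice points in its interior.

85

Pick's theorem A = I + B/2 − 1 rearranges to I = A − B/2 + 1 = 87 − 6/2 + 1 = 85.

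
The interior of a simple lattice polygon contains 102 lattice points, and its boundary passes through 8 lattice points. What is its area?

105

By Pick's theorem, A = I + B/2 − 1 = 102 + 8/2 − 1 = 105.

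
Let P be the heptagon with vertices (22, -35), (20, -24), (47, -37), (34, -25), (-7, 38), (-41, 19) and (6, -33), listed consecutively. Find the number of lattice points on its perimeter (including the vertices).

Summing gcd(|Δx|,|Δy|) over the edges gives the boundary count: gcd(2,11) + gcd(27,13) + gcd(13,12) + gcd(41,63) + gcd(34,19) + gcd(47,52) + gcd(16,2) = 1+1+1+1+1+1+2 = 8.

8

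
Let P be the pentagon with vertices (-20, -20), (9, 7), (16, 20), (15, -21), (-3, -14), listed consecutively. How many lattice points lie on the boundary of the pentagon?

5

Summing gcd(|Δx|,|Δy|) over the edges gives the boundary count: gcd(29,27) + gcd(7,13) + gcd(1,41) + gcd(18,7) + gcd(17,6) = 1+1+1+1+1 = 5.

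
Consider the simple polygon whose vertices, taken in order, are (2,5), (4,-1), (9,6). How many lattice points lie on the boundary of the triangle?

Summing gcd(|Δx|,|Δy|) over the edges gives the boundary count: gcd(2,6) + gcd(5,7) + gcd(7,1) = 2+1+1 = 4.

4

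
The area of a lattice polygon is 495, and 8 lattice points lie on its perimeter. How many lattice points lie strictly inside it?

From Pick's theorem, I = A − B/2 + 1 = 495 − 8/2 + 1 = 492.

492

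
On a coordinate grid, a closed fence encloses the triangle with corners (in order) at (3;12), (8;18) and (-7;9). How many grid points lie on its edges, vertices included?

5

Summing gcd(|Δx|,|Δy|) over the edges gives the boundary count: gcd(5,6) + gcd(15,9) + gcd(10,3) = 1+3+1 = 5.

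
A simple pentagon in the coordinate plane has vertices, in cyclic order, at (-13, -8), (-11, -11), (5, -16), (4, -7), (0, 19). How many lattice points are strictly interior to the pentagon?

317

The shoelace formula gives twice the area as |((-13)·(-11) − (-11)·(-8)) + ((-11)·(-16) − 5·(-11)) + (5·(-7) − 4·(-16)) + (4·19 − 0·(-7)) + (0·(-8) − (-13)·19)| = 638, so the area is 319.
The number of boundary lattice points is Σ gcd(|Δx|,|Δy|) = gcd(2,3) + gcd(16,5) + gcd(1,9) + gcd(4,26) + gcd(13,27) = 1+1+1+2+1 = 6.
By Pick's theorem A = I + B/2 − 1, so I = 319 − 6/2 + 1 = 317.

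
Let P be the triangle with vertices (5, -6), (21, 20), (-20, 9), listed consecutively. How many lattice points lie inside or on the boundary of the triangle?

By the shoelace formula, twice the signed area is |(5·20 − 21·(-6)) + (21·9 − (-20)·20) + ((-20)·(-6) − 5·9)| = 890, so the area is 445.
The number of boundary lattice points is Σ gcd(|Δx|,|Δy|) = gcd(16,26) + gcd(41,11) + gcd(25,15) = 2+1+5 = 8.
Pick's theorem gives I = A − B/2 + 1 = 445 − 8/2 + 1 = 442, so the closed region contains I + B = 442 + 8 = 450 lattice points.

450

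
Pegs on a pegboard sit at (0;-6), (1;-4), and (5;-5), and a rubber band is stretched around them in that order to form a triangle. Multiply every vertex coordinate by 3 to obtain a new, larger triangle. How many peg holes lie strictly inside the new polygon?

By the shoelace formula, twice the signed area is |(0·(-4) − 1·(-6)) + (1·(-5) − 5·(-4)) + (5·(-6) − 0·(-5))| = 9, so the area is 9/2.
Summing gcd(|Δx|,|Δy|) over the edges gives the boundary count: gcd(1,2) + gcd(4,1) + gcd(5,1) = 1+1+1 = 3.
Scaling by 3 multiplies the area by 3² = 9 (so the new area is 81/2) and multiplies the boundary lattice-point count by 3, giving 9.
By Pick's theorem, the interior count of the dilated polygon is 81/2 − 9/2 + 1 = 37.

37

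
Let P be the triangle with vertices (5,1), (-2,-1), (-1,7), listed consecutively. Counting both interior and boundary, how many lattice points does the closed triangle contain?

32

By the shoelace formula, twice the signed area is |(5·(-1) − (-2)·1) + ((-2)·7 − (-1)·(-1)) + ((-1)·1 − 5·7)| = 54, so the area is 27.
The number of boundary lattice points is Σ gcd(|Δx|,|Δy|) = gcd(7,2) + gcd(1,8) + gcd(6,6) = 1+1+6 = 8.
Pick's theorem gives I = A − B/2 + 1 = 27 − 8/2 + 1 = 24, so the closed region contains I + B = 24 + 8 = 32 lattice points.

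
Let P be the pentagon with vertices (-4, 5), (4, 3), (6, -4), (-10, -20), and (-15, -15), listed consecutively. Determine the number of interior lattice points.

By the shoelace formula, twice the signed area is |[(-4)·3 − 4·5] + [4·(-4) − 6·3] + [6·(-20) − (-10)·(-4)] + [(-10)·(-15) − (-15)·(-20)] + [(-15)·5 − (-4)·(-15)]| = 511, so the area is 255.5.
Summing gcd(|Δx|,|Δy|) over the edges gives the boundary count: gcd(8,2) + gcd(2,7) + gcd(16,16) + gcd(5,5) + gcd(11,20) = 2+1+16+5+1 = 25.
By Pick's theorem A = I + B/2 − 1, so I = 255.5 − 25/2 + 1 = 244.

244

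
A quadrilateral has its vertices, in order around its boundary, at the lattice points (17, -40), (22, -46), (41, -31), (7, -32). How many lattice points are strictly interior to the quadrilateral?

234

By the shoelace formula, twice the signed area is |[17·(-46) − 22·(-40)] + [22·(-31) − 41·(-46)] + [41·(-32) − 7·(-31)] + [7·(-40) − 17·(-32)]| = 471, so the area is 235.5.
The number of boundary lattice points is Σ gcd(|Δx|,|Δy|) = gcd(5,6) + gcd(19,15) + gcd(34,1) + gcd(10,8) = 1+1+1+2 = 5.
Pick's theorem gives I = A − B/2 + 1 = 235.5 − 5/2 + 1 = 234.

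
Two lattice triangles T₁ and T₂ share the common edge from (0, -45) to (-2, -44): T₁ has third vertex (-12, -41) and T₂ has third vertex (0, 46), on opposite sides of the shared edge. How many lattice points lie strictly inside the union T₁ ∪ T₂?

The union is the simple quadrilateral with vertices (0, -45), (-12, -41), (-2, -44), (0, 46) in order.
By the shoelace formula, twice the signed area is |[0·(-41) − (-12)·(-45)] + [(-12)·(-44) − (-2)·(-41)] + [(-2)·46 − 0·(-44)] + [0·(-45) − 0·46]| = 186, so the area is 93.
Along each edge there are gcd(|Δx|,|Δy|)+1 lattice points, so counting each shared vertex once the boundary has gcd(12,4) + gcd(10,3) + gcd(2,90) + gcd(0,91) = 4+1+2+91 = 98.
By Pick's theorem I = A − B/2 + 1 = 93 − 98/2 + 1 = 45.

45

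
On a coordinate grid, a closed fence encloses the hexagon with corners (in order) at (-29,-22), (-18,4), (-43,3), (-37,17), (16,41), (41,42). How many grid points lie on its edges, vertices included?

Along each edge there are gcd(|Δx|,|Δy|)+1 lattice points, so counting each shared vertex once the boundary has gcd(11,26) + gcd(25,1) + gcd(6,14) + gcd(53,24) + gcd(25,1) + gcd(70,64) = 1+1+2+1+1+2 = 8.

8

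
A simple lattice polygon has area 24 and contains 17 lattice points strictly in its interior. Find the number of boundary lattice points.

16

Pick's theorem gives A = I + B/2 − 1, so B = 2(A − I + 1) = 2(24 − 17 + 1) = 16.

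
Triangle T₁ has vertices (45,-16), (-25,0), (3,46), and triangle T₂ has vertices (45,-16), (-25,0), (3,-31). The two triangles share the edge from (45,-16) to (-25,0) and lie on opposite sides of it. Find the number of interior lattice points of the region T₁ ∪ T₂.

The union is the simple quadrilateral with vertices (45,-16), (3,46), (-25,0), (3,-31) in order.
The shoelace formula gives twice the area as |(45·46 − 3·(-16)) + (3·0 − (-25)·46) + ((-25)·(-31) − 3·0) + (3·(-16) − 45·(-31))| = 5390, so the area is 2695.
Summing gcd(|Δx|,|Δy|) over the edges gives the boundary count: gcd(42,62) + gcd(28,46) + gcd(28,31) + gcd(42,15) = 2+2+1+3 = 8.
By Pick's theorem I = A − B/2 + 1 = 2695 − 8/2 + 1 = 2692.

2692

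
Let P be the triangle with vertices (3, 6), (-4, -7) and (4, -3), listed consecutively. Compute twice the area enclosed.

76

Using the shoelace formula, 2A = |[3·(-7) − (-4)·6] + [(-4)·(-3) − 4·(-7)] + [4·6 − 3·(-3)]| = 76, so the area is 38.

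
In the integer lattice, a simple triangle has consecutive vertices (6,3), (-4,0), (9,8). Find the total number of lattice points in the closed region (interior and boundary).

23

Using the shoelace formula, 2A = |[6·0 − (-4)·3] + [(-4)·8 − 9·0] + [9·3 − 6·8]| = 41, so the area is 41/2.
The number of boundary lattice points is Σ gcd(|Δx|,|Δy|) = gcd(10,3) + gcd(13,8) + gcd(3,5) = 1+1+1 = 3.
Pick's theorem gives I = A − B/2 + 1 = 41/2 − 3/2 + 1 = 20, so the closed region contains I + B = 20 + 3 = 23 lattice points.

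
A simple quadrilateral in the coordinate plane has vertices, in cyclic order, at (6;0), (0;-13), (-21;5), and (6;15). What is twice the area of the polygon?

Using the shoelace formula, 2A = |(6·(-13) − 0·0) + (0·5 − (-21)·(-13)) + ((-21)·15 − 6·5) + (6·0 − 6·15)| = 786, so the area is 393.

786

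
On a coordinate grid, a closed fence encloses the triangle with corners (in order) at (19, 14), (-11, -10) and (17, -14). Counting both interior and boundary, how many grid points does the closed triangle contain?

Using the shoelace formula, 2A = |[19·(-10) − (-11)·14] + [(-11)·(-14) − 17·(-10)] + [17·14 − 19·(-14)]| = 792, so the area is 396.
Summing gcd(|Δx|,|Δy|) over the edges gives the boundary count: gcd(30,24) + gcd(28,4) + gcd(2,28) = 6+4+2 = 12.
Pick's theorem gives I = A − B/2 + 1 = 396 − 12/2 + 1 = 391, so the closed region contains I + B = 391 + 12 = 403 lattice points.

403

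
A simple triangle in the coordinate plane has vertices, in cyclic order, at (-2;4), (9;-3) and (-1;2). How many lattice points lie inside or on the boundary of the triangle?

By the shoelace formula, twice the signed area is |((-2)·(-3) − 9·4) + (9·2 − (-1)·(-3)) + ((-1)·4 − (-2)·2)| = 15, so the area is 7.5.
Along each edge there are gcd(|Δx|,|Δy|)+1 lattice points, so counting each shared vertex once the boundary has gcd(11,7) + gcd(10,5) + gcd(1,2) = 1+5+1 = 7.
Pick's theorem gives I = A − B/2 + 1 = 7.5 − 7/2 + 1 = 5, so the closed region contains I + B = 5 + 7 = 12 lattice points.

12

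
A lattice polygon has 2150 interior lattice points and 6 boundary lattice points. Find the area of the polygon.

Pick's theorem states A = I + B/2 − 1, so A = 2150 + 6/2 − 1 = 2152.

2152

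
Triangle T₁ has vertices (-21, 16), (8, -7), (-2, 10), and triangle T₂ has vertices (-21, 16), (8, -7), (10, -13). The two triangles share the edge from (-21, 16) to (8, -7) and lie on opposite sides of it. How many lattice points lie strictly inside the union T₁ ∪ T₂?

The union is the simple quadrilateral with vertices (-21, 16), (-2, 10), (8, -7), (10, -13) in order.
The shoelace formula gives twice the area as |((-21)·10 − (-2)·16) + ((-2)·(-7) − 8·10) + (8·(-13) − 10·(-7)) + (10·16 − (-21)·(-13))| = 391, so the area is 195.5.
The number of boundary lattice points is Σ gcd(|Δx|,|Δy|) = gcd(19,6) + gcd(10,17) + gcd(2,6) + gcd(31,29) = 1+1+2+1 = 5.
By Pick's theorem I = A − B/2 + 1 = 195.5 − 5/2 + 1 = 194.

194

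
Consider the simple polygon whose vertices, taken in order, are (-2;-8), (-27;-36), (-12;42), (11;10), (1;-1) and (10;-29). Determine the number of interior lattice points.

1231

Using the shoelace formula, 2A = |[(-2)·(-36) − (-27)·(-8)] + [(-27)·42 − (-12)·(-36)] + [(-12)·10 − 11·42] + [11·(-1) − 1·10] + [1·(-29) − 10·(-1)] + [10·(-8) − (-2)·(-29)]| = 2470, so the area is 1235.
Along each edge there are gcd(|Δx|,|Δy|)+1 lattice points, so counting each shared vertex once the boundary has gcd(25,28) + gcd(15,78) + gcd(23,32) + gcd(10,11) + gcd(9,28) + gcd(12,21) = 1+3+1+1+1+3 = 10.
Pick's theorem gives I = A − B/2 + 1 = 1235 − 10/2 + 1 = 1231.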